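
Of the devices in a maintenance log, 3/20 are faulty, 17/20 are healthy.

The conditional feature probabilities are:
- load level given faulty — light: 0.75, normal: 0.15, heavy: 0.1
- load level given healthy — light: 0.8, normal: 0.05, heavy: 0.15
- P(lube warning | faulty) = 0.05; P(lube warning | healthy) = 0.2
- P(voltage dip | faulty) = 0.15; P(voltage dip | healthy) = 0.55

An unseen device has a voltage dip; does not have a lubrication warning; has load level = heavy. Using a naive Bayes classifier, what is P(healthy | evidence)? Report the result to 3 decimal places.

faulty: 0.15 × 0.1 × (1−0.05) × 0.15 = 0.0021375
healthy: 0.85 × 0.15 × (1−0.2) × 0.55 = 0.0561
P(healthy | x) = 0.0561 / 0.0582375 ≈ 0.963

0.963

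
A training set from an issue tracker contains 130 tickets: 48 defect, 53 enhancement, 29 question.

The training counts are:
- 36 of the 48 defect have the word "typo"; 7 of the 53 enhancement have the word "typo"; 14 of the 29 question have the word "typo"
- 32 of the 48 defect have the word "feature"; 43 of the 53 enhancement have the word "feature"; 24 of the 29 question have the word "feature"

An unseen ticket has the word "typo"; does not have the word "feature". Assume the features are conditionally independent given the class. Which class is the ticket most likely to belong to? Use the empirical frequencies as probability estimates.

defect: (48/130) × (36/48) × (16/48) ≈ 0.0923077
enhancement: (53/130) × (7/53) × (10/53) ≈ 0.0101597
question: (29/130) × (14/29) × (5/29) ≈ 0.0185676
Highest score → defect.

defect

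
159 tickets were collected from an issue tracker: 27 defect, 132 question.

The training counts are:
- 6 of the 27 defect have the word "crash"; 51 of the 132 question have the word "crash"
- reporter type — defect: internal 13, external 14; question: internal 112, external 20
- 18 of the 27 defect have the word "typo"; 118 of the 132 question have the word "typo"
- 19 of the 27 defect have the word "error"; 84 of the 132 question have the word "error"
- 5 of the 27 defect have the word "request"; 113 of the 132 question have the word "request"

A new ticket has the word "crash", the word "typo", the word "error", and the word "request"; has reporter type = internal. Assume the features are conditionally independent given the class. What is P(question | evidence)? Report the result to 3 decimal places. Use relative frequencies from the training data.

0.988

defect: (27/159) × (6/27) × (13/27) × (18/27) × (19/27) × (5/27) ≈ 0.00157848
question: (132/159) × (51/132) × (112/132) × (118/132) × (84/132) × (113/132) ≈ 0.132536
P(question | x) = 0.132536 / 0.13411448 ≈ 0.988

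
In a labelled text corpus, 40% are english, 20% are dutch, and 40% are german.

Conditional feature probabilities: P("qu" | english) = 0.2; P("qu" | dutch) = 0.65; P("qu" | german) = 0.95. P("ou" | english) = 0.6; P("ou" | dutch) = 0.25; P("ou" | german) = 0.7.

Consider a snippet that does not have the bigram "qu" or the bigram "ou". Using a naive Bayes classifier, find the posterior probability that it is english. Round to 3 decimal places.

0.686

english: 0.4 × (1−0.2) × (1−0.6) = 0.128
dutch: 0.2 × (1−0.65) × (1−0.25) = 0.0525
german: 0.4 × (1−0.95) × (1−0.7) = 0.006
P(english | x) = 0.128 / 0.1865 ≈ 0.686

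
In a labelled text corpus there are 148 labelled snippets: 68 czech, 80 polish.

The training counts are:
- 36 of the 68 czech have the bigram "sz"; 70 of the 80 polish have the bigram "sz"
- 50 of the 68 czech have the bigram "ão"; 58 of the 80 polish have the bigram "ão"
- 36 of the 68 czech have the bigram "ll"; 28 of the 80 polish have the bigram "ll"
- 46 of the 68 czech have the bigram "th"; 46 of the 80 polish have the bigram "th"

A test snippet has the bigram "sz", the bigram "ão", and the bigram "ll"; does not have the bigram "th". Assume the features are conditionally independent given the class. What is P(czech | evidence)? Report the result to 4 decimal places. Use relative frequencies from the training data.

czech: (68/148) × (36/68) × (50/68) × (36/68) × (22/68) ≈ 0.0306344
polish: (80/148) × (70/80) × (58/80) × (28/80) × (34/80) ≈ 0.0510072
P(czech | x) = 0.0306344 / 0.0816416 ≈ 0.3752

0.3752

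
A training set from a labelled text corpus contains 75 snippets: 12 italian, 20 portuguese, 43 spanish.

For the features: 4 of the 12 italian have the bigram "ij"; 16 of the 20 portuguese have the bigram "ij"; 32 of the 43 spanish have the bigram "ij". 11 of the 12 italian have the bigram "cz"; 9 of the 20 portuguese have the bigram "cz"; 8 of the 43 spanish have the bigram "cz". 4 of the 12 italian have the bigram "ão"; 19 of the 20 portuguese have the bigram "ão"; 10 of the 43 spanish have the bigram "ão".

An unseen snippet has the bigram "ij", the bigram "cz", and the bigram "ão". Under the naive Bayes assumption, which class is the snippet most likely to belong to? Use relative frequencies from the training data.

italian: (12/75) × (4/12) × (11/12) × (4/12) ≈ 0.0162963
portuguese: (20/75) × (16/20) × (9/20) × (19/20) = 0.0912
spanish: (43/75) × (32/43) × (8/43) × (10/43) ≈ 0.0184604
Highest score → portuguese.

portuguese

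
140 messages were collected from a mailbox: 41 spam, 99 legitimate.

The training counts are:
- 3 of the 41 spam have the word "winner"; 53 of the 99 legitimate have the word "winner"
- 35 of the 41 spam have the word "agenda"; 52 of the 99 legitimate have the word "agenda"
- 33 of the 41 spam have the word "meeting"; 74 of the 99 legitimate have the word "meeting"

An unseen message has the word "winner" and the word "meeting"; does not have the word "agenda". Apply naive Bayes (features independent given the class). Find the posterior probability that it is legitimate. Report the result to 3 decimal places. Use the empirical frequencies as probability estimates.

spam: (41/140) × (3/41) × (6/41) × (33/41) ≈ 0.00252401
legitimate: (99/140) × (53/99) × (47/99) × (74/99) ≈ 0.134341
P(legitimate | x) = 0.134341 / 0.13686501 ≈ 0.982

0.982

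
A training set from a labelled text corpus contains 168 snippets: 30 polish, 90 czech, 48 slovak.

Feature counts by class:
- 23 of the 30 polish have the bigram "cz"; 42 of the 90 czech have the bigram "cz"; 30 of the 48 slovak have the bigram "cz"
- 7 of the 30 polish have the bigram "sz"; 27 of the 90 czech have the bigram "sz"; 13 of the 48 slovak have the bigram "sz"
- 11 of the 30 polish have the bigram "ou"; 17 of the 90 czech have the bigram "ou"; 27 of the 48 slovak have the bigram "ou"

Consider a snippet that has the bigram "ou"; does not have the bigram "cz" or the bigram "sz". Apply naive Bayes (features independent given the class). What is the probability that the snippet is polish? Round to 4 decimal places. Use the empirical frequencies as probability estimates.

polish: (30/168) × (7/30) × (23/30) × (11/30) ≈ 0.011713
czech: (90/168) × (48/90) × (63/90) × (17/90) ≈ 0.0377778
slovak: (48/168) × (18/48) × (35/48) × (27/48) = 0.0439453125
P(polish | x) = 0.011713 / 0.0934361125 ≈ 0.1254

0.1254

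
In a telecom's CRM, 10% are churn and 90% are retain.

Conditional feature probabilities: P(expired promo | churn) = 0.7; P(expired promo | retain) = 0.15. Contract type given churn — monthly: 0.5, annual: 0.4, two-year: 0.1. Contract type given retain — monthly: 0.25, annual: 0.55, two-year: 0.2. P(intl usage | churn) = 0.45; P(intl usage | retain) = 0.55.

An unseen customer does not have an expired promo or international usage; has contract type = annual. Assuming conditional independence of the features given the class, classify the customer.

churn: 0.1 × (1−0.7) × 0.4 × (1−0.45) = 0.0066
retain: 0.9 × (1−0.15) × 0.55 × (1−0.55) = 0.1893375
Highest score → retain.

retain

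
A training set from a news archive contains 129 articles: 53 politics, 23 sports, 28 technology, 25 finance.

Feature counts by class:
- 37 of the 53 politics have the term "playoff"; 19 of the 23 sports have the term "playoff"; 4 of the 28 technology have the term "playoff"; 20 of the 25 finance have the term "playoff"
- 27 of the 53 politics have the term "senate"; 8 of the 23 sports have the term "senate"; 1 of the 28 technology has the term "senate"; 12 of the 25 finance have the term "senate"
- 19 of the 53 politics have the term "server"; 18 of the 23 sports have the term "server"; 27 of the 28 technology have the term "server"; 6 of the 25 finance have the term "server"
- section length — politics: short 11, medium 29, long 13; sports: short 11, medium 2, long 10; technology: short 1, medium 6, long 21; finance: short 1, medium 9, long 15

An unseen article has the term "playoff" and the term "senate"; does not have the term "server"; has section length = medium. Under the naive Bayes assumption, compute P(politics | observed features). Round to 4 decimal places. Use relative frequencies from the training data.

politics: (53/129) × (37/53) × (27/53) × (34/53) × (29/53) ≈ 0.0512891
sports: (23/129) × (19/23) × (8/23) × (5/23) × (2/23) ≈ 0.000968435
technology: (28/129) × (4/28) × (1/28) × (1/28) × (6/28) ≈ 0.00000847515
finance: (25/129) × (20/25) × (12/25) × (19/25) × (9/25) ≈ 0.0203609
P(politics | x) = 0.0512891 / 0.07262691015 ≈ 0.7062

0.7062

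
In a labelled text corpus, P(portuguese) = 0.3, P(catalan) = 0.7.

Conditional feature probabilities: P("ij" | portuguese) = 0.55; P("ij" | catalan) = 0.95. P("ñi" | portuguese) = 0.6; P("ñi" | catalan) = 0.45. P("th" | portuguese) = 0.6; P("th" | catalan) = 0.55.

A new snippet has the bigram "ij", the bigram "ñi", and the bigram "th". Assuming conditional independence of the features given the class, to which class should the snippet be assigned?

portuguese: 0.3 × 0.55 × 0.6 × 0.6 = 0.0594
catalan: 0.7 × 0.95 × 0.45 × 0.55 = 0.1645875
Highest score → catalan.

catalan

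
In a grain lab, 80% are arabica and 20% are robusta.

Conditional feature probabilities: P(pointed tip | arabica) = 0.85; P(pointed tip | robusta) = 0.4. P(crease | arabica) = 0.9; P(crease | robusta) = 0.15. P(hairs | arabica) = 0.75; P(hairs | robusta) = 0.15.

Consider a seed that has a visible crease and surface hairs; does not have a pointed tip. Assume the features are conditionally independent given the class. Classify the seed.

arabica: 0.8 × (1−0.85) × 0.9 × 0.75 = 0.081
robusta: 0.2 × (1−0.4) × 0.15 × 0.15 = 0.0027
Highest score → arabica.

arabica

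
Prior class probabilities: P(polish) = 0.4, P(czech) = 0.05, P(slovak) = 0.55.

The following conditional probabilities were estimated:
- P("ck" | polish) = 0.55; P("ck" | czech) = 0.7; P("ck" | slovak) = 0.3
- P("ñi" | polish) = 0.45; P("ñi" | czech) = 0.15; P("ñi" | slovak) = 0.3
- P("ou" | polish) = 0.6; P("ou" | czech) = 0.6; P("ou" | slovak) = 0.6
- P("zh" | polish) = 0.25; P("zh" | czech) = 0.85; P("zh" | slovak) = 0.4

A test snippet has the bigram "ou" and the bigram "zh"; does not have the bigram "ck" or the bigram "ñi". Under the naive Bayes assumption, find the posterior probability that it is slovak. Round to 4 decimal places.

0.7518

polish: 0.4 × (1−0.55) × (1−0.45) × 0.6 × 0.25 = 0.01485
czech: 0.05 × (1−0.7) × (1−0.15) × 0.6 × 0.85 = 0.0065025
slovak: 0.55 × (1−0.3) × (1−0.3) × 0.6 × 0.4 = 0.06468
P(slovak | x) = 0.06468 / 0.0860325 ≈ 0.7518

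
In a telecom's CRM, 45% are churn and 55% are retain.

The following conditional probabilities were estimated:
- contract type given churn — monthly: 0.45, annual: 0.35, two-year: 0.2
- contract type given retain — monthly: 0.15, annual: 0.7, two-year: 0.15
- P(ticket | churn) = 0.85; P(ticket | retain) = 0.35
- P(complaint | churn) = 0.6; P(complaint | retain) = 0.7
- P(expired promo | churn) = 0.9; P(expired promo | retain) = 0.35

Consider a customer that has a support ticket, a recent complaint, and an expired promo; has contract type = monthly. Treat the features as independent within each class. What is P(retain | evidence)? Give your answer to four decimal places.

0.0707

churn: 0.45 × 0.45 × 0.85 × 0.6 × 0.9 = 0.0929475
retain: 0.55 × 0.15 × 0.35 × 0.7 × 0.35 = 0.007074375
P(retain | x) = 0.007074375 / 0.100021875 ≈ 0.0707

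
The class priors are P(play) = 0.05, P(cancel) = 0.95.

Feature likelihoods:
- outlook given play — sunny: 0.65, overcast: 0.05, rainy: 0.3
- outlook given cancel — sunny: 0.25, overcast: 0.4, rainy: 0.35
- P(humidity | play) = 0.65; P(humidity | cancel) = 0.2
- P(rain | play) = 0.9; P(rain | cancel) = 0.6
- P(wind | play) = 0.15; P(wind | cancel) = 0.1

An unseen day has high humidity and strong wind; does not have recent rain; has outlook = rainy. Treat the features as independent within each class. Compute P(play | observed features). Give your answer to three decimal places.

0.052

play: 0.05 × 0.3 × 0.65 × (1−0.9) × 0.15 = 0.00014625
cancel: 0.95 × 0.35 × 0.2 × (1−0.6) × 0.1 = 0.00266
P(play | x) = 0.00014625 / 0.00280625 ≈ 0.052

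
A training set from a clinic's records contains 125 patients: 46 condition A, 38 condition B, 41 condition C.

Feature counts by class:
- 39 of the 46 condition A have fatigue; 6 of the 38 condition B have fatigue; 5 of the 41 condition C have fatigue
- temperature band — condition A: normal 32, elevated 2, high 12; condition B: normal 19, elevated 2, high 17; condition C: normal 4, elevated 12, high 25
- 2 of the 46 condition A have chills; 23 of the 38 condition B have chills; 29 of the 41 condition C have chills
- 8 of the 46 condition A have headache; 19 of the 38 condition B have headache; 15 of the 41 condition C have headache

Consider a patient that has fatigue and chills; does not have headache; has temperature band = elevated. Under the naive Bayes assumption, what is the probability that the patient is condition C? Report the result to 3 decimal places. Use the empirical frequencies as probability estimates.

0.808

condition A: (46/125) × (39/46) × (2/46) × (2/46) × (38/46) ≈ 0.00048722
condition B: (38/125) × (6/38) × (2/38) × (23/38) × (19/38) ≈ 0.000764543
condition C: (41/125) × (5/41) × (12/41) × (29/41) × (26/41) ≈ 0.00525123
P(condition C | x) = 0.00525123 / 0.006502993 ≈ 0.808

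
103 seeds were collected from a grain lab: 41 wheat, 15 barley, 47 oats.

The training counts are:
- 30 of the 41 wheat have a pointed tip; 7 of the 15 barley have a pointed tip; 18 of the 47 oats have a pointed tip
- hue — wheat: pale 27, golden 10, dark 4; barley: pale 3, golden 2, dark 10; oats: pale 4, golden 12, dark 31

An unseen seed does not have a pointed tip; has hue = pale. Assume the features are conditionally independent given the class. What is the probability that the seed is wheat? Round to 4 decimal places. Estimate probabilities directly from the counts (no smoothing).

wheat: (41/103) × (11/41) × (27/41) ≈ 0.0703291
barley: (15/103) × (8/15) × (3/15) ≈ 0.015534
oats: (47/103) × (29/47) × (4/47) ≈ 0.023962
P(wheat | x) = 0.0703291 / 0.1098251 ≈ 0.6404

0.6404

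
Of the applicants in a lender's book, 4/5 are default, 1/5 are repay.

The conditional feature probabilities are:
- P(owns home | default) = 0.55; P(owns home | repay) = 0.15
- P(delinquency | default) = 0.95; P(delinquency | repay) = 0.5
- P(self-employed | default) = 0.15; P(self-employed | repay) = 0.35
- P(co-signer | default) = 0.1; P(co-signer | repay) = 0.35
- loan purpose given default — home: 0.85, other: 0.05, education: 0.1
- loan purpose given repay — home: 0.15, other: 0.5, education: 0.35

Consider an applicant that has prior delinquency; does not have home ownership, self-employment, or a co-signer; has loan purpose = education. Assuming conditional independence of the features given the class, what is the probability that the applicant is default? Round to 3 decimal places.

0.675

default: 0.8 × (1−0.55) × 0.95 × (1−0.15) × (1−0.1) × 0.1 = 0.026163
repay: 0.2 × (1−0.15) × 0.5 × (1−0.35) × (1−0.35) × 0.35 = 0.012569375
P(default | x) = 0.026163 / 0.038732375 ≈ 0.675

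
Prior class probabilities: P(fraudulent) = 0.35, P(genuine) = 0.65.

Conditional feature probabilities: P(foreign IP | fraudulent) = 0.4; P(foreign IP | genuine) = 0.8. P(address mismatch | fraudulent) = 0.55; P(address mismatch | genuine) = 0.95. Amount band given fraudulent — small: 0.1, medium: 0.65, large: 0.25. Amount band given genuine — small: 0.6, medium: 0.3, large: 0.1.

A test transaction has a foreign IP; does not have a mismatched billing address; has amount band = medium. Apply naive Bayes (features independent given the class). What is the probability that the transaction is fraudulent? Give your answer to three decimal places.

fraudulent: 0.35 × 0.4 × (1−0.55) × 0.65 = 0.04095
genuine: 0.65 × 0.8 × (1−0.95) × 0.3 = 0.0078
P(fraudulent | x) = 0.04095 / 0.04875 ≈ 0.840

0.840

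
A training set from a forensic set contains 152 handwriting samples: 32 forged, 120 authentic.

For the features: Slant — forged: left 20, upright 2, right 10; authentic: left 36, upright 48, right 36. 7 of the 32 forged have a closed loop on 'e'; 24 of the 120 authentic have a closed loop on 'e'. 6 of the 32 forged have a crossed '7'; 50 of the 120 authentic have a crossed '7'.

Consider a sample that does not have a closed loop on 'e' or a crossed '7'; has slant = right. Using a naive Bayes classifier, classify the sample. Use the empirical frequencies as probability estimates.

authentic

forged: (32/152) × (10/32) × (25/32) × (26/32) ≈ 0.0417609
authentic: (120/152) × (36/120) × (96/120) × (70/120) ≈ 0.110526
Highest score → authentic.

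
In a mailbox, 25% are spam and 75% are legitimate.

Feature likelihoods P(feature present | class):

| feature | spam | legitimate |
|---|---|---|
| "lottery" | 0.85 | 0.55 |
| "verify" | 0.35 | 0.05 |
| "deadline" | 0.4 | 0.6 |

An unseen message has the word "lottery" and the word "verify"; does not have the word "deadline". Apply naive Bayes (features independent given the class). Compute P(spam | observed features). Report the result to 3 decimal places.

spam: 0.25 × 0.85 × 0.35 × (1−0.4) = 0.044625
legitimate: 0.75 × 0.55 × 0.05 × (1−0.6) = 0.00825
P(spam | x) = 0.044625 / 0.052875 ≈ 0.844

0.844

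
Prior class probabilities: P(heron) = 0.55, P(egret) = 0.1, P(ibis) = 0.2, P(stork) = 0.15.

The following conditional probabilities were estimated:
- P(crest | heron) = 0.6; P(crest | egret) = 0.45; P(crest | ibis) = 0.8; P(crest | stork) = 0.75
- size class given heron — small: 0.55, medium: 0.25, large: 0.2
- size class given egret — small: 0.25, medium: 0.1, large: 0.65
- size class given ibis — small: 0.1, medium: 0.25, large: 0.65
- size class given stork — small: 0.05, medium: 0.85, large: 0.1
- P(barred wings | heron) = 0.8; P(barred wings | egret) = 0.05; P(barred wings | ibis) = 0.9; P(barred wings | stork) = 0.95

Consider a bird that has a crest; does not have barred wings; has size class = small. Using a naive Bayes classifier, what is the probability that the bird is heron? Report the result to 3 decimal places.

heron: 0.55 × 0.6 × 0.55 × (1−0.8) = 0.0363
egret: 0.1 × 0.45 × 0.25 × (1−0.05) = 0.0106875
ibis: 0.2 × 0.8 × 0.1 × (1−0.9) = 0.0016
stork: 0.15 × 0.75 × 0.05 × (1−0.95) = 0.00028125
P(heron | x) = 0.0363 / 0.04886875 ≈ 0.743

0.743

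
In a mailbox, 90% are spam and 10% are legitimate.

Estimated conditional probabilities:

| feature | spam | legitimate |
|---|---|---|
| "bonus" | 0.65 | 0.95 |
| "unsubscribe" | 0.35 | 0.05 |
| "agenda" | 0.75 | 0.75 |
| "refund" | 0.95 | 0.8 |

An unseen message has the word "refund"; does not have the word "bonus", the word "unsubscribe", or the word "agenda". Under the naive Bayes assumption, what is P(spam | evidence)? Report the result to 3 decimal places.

0.981

spam: 0.9 × (1−0.65) × (1−0.35) × (1−0.75) × 0.95 = 0.048628125
legitimate: 0.1 × (1−0.95) × (1−0.05) × (1−0.75) × 0.8 = 0.00095
P(spam | x) = 0.048628125 / 0.049578125 ≈ 0.981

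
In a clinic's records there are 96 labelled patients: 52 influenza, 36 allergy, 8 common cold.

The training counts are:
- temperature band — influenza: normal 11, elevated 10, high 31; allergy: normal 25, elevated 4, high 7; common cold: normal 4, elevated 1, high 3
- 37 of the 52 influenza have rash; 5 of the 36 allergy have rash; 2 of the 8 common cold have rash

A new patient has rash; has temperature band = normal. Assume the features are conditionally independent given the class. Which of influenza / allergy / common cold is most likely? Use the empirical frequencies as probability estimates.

influenza

influenza: (52/96) × (11/52) × (37/52) ≈ 0.0815304
allergy: (36/96) × (25/36) × (5/36) ≈ 0.036169
common cold: (8/96) × (4/8) × (2/8) ≈ 0.0104167
Highest score → influenza.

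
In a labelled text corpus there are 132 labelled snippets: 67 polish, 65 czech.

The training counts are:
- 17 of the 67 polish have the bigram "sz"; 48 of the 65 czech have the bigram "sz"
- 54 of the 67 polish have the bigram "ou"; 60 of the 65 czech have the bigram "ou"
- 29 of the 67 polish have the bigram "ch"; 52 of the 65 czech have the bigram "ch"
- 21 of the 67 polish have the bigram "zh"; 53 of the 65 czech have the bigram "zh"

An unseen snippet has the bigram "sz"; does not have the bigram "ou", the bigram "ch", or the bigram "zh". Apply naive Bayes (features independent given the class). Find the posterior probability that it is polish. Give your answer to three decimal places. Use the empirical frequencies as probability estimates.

0.904

polish: (67/132) × (17/67) × (13/67) × (38/67) × (46/67) ≈ 0.0097305
czech: (65/132) × (48/65) × (5/65) × (13/65) × (12/65) ≈ 0.00103281
P(polish | x) = 0.0097305 / 0.01076331 ≈ 0.904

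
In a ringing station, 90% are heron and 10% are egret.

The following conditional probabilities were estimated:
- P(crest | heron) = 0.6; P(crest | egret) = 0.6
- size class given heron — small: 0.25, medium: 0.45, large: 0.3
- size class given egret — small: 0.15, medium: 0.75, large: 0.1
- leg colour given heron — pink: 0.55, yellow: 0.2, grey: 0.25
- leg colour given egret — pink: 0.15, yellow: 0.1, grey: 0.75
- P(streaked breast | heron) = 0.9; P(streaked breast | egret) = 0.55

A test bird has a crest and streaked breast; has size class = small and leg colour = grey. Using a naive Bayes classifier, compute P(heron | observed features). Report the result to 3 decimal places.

heron: 0.9 × 0.6 × 0.25 × 0.25 × 0.9 = 0.030375
egret: 0.1 × 0.6 × 0.15 × 0.75 × 0.55 = 0.0037125
P(heron | x) = 0.030375 / 0.0340875 ≈ 0.891

0.891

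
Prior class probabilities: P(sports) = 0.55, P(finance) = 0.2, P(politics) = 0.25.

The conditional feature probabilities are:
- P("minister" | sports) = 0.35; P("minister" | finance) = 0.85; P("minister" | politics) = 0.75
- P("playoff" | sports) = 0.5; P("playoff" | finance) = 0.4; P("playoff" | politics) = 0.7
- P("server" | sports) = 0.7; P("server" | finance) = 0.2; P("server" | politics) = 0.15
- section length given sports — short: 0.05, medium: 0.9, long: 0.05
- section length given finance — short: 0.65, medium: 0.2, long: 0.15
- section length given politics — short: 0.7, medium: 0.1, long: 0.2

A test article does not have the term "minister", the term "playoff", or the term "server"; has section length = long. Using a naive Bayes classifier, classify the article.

politics

sports: 0.55 × (1−0.35) × (1−0.5) × (1−0.7) × 0.05 = 0.00268125
finance: 0.2 × (1−0.85) × (1−0.4) × (1−0.2) × 0.15 = 0.00216
politics: 0.25 × (1−0.75) × (1−0.7) × (1−0.15) × 0.2 = 0.0031875
Highest score → politics.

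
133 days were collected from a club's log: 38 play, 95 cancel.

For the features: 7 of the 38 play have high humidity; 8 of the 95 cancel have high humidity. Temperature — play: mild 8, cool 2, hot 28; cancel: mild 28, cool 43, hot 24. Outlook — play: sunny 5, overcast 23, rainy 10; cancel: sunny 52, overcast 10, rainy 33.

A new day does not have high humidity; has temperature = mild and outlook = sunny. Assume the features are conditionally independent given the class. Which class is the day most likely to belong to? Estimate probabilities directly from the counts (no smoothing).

play: (38/133) × (31/38) × (8/38) × (5/38) ≈ 0.00645658
cancel: (95/133) × (87/95) × (28/95) × (52/95) ≈ 0.105531
Highest score → cancel.

cancel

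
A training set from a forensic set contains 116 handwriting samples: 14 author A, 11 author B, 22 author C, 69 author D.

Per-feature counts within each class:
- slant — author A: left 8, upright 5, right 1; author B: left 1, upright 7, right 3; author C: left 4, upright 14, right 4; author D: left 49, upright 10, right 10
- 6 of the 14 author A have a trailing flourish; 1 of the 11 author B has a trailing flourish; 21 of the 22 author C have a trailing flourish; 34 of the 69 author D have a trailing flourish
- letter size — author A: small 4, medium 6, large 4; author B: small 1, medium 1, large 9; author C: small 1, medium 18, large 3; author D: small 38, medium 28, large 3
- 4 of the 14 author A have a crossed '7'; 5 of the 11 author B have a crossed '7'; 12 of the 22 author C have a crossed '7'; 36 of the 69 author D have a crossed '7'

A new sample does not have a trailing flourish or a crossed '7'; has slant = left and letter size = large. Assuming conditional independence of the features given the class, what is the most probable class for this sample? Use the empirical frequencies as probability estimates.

author A: (14/116) × (8/14) × (8/14) × (4/14) × (10/14) ≈ 0.00804263
author B: (11/116) × (1/11) × (10/11) × (9/11) × (6/11) ≈ 0.0034975
author C: (22/116) × (4/22) × (1/22) × (3/22) × (10/22) ≈ 0.0000971528
author D: (69/116) × (49/69) × (35/69) × (3/69) × (33/69) ≈ 0.00445548
Highest score → author A.

author A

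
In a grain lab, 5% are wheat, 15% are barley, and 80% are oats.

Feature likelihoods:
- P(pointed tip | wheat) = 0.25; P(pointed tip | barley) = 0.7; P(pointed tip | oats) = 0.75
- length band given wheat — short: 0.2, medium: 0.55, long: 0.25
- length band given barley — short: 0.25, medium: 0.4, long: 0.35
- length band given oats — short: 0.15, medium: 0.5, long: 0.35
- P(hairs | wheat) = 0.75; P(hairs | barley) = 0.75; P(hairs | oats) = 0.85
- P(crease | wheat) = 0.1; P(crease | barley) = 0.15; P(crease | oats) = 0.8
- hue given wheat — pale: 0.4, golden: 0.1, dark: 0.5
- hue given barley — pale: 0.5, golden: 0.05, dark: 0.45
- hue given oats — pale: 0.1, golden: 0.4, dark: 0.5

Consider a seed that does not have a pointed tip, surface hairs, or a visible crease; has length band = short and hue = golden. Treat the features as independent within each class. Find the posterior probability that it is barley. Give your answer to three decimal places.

wheat: 0.05 × (1−0.25) × 0.2 × (1−0.75) × (1−0.1) × 0.1 = 0.00016875
barley: 0.15 × (1−0.7) × 0.25 × (1−0.75) × (1−0.15) × 0.05 = 0.00011953125
oats: 0.8 × (1−0.75) × 0.15 × (1−0.85) × (1−0.8) × 0.4 = 0.00036
P(barley | x) = 0.00011953125 / 0.00064828125 ≈ 0.184

0.184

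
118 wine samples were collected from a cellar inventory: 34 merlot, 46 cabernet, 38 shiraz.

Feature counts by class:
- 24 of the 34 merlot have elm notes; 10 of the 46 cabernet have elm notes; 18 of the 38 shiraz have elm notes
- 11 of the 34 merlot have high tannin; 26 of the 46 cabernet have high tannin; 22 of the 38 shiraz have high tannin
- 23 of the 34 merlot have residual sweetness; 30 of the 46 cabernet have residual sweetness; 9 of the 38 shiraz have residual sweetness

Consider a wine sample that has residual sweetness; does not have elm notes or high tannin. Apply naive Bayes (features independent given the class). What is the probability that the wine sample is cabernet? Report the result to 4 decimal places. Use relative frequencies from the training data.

0.6084

merlot: (34/118) × (10/34) × (23/34) × (23/34) ≈ 0.0387807
cabernet: (46/118) × (36/46) × (20/46) × (30/46) ≈ 0.086508
shiraz: (38/118) × (20/38) × (16/38) × (9/38) ≈ 0.0169022
P(cabernet | x) = 0.086508 / 0.1421909 ≈ 0.6084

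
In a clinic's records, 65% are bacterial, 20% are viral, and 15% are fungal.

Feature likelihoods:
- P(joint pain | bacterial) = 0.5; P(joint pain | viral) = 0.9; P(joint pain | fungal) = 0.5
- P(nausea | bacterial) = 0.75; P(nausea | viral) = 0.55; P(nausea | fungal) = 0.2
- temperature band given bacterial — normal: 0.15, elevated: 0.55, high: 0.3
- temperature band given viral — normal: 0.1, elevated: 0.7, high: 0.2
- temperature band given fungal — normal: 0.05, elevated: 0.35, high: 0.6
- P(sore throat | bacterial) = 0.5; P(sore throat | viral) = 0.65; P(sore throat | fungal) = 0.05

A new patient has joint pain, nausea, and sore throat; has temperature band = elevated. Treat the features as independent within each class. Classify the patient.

bacterial

bacterial: 0.65 × 0.5 × 0.75 × 0.55 × 0.5 = 0.06703125
viral: 0.2 × 0.9 × 0.55 × 0.7 × 0.65 = 0.045045
fungal: 0.15 × 0.5 × 0.2 × 0.35 × 0.05 = 0.0002625
Highest score → bacterial.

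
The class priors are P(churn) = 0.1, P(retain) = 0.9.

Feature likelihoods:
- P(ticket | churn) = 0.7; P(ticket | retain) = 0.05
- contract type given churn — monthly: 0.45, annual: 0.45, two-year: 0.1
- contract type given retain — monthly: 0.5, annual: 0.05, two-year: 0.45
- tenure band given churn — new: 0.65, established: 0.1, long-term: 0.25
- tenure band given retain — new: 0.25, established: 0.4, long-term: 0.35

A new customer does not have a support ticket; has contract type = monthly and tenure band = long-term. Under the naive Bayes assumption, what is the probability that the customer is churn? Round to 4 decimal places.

0.0221

churn: 0.1 × (1−0.7) × 0.45 × 0.25 = 0.003375
retain: 0.9 × (1−0.05) × 0.5 × 0.35 = 0.149625
P(churn | x) = 0.003375 / 0.153 ≈ 0.0221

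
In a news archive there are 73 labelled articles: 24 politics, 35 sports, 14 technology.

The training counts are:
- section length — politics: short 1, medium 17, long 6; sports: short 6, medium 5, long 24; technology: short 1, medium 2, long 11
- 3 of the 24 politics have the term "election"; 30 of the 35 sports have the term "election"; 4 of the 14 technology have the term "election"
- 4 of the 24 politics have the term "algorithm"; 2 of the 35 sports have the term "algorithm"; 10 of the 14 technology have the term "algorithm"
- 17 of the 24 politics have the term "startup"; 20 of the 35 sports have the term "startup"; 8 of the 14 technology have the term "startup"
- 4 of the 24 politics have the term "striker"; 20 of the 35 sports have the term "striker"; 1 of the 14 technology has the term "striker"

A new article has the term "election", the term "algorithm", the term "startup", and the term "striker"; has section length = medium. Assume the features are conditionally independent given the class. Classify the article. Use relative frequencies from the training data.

politics: (24/73) × (17/24) × (3/24) × (4/24) × (17/24) × (4/24) ≈ 0.000572758
sports: (35/73) × (5/35) × (30/35) × (2/35) × (20/35) × (20/35) ≈ 0.00109543
technology: (14/73) × (2/14) × (4/14) × (10/14) × (8/14) × (1/14) ≈ 0.000228215
Highest score → sports.

sports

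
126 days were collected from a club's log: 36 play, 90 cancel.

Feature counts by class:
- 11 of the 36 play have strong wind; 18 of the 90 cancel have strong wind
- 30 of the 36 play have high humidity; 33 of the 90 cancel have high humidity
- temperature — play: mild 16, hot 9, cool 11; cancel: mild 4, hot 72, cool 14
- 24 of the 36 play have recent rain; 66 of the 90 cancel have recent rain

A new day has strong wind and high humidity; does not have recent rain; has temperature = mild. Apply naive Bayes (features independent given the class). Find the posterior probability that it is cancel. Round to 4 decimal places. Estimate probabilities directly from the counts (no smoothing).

0.0545

play: (36/126) × (11/36) × (30/36) × (16/36) × (12/36) ≈ 0.010778
cancel: (90/126) × (18/90) × (33/90) × (4/90) × (24/90) ≈ 0.000620811
P(cancel | x) = 0.000620811 / 0.011398811 ≈ 0.0545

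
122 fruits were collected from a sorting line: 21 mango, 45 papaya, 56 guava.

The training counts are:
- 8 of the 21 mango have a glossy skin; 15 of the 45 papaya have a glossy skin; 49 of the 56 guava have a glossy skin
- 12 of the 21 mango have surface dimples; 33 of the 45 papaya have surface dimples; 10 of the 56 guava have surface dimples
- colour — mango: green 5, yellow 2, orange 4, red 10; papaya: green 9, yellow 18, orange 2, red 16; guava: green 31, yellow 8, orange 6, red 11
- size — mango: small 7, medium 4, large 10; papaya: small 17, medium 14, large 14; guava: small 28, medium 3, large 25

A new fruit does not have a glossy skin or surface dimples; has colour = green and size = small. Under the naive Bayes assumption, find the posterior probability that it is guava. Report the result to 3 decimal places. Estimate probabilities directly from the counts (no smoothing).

mango: (21/122) × (13/21) × (9/21) × (5/21) × (7/21) ≈ 0.0036244
papaya: (45/122) × (30/45) × (12/45) × (9/45) × (17/45) ≈ 0.00495446
guava: (56/122) × (7/56) × (46/56) × (31/56) × (28/56) ≈ 0.0130452
P(guava | x) = 0.0130452 / 0.02162406 ≈ 0.603

0.603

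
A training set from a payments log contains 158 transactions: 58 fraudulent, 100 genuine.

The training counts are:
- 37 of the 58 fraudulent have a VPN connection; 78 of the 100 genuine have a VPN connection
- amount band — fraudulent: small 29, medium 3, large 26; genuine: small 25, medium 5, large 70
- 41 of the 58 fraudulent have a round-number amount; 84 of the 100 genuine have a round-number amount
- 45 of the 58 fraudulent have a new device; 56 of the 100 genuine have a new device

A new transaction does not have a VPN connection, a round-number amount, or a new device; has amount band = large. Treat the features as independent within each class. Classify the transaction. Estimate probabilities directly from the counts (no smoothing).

genuine

fraudulent: (58/158) × (21/58) × (26/58) × (17/58) × (13/58) ≈ 0.00391421
genuine: (100/158) × (22/100) × (70/100) × (16/100) × (44/100) ≈ 0.00686177
Highest score → genuine.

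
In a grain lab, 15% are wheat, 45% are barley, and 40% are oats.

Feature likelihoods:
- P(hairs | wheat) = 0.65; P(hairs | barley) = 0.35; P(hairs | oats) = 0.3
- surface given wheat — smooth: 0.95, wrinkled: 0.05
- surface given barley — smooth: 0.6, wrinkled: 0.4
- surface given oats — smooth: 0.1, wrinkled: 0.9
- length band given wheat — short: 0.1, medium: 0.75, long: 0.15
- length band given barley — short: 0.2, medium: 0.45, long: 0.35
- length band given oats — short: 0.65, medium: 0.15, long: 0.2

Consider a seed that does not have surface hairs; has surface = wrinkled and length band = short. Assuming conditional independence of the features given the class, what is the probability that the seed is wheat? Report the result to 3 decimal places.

0.001

wheat: 0.15 × (1−0.65) × 0.05 × 0.1 = 0.0002625
barley: 0.45 × (1−0.35) × 0.4 × 0.2 = 0.0234
oats: 0.4 × (1−0.3) × 0.9 × 0.65 = 0.1638
P(wheat | x) = 0.0002625 / 0.1874625 ≈ 0.001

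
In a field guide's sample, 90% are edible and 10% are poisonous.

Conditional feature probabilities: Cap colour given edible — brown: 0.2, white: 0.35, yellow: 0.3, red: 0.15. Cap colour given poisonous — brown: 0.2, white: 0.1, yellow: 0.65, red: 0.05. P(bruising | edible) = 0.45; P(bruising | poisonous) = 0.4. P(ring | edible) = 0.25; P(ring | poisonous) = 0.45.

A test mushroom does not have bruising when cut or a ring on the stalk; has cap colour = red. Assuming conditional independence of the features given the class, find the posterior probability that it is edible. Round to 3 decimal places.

edible: 0.9 × 0.15 × (1−0.45) × (1−0.25) = 0.0556875
poisonous: 0.1 × 0.05 × (1−0.4) × (1−0.45) = 0.00165
P(edible | x) = 0.0556875 / 0.0573375 ≈ 0.971

0.971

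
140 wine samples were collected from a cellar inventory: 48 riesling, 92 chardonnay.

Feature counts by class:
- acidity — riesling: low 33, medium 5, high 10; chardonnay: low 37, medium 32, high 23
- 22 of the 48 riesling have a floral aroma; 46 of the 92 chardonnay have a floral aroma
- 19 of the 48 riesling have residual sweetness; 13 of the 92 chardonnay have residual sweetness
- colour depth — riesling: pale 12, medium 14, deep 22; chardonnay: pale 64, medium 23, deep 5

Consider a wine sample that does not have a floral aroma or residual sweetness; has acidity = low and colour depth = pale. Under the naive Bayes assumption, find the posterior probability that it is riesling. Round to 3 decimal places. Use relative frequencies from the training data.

riesling: (48/140) × (33/48) × (26/48) × (29/48) × (12/48) ≈ 0.0192848
chardonnay: (92/140) × (37/92) × (46/92) × (79/92) × (64/92) ≈ 0.078936
P(riesling | x) = 0.0192848 / 0.0982208 ≈ 0.196

0.196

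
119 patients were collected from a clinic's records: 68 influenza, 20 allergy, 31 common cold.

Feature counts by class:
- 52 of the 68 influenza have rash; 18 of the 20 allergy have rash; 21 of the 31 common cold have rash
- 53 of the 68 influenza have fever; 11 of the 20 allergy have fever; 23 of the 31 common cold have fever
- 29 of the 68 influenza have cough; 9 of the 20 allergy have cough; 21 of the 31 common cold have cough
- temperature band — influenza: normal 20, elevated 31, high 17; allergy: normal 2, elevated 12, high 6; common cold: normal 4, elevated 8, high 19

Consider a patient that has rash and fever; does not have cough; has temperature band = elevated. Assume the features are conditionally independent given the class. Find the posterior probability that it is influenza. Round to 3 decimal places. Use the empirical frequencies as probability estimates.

influenza: (68/119) × (52/68) × (53/68) × (39/68) × (31/68) ≈ 0.0890496
allergy: (20/119) × (18/20) × (11/20) × (11/20) × (12/20) ≈ 0.0274538
common cold: (31/119) × (21/31) × (23/31) × (10/31) × (8/31) ≈ 0.0108995
P(influenza | x) = 0.0890496 / 0.1274029 ≈ 0.699

0.699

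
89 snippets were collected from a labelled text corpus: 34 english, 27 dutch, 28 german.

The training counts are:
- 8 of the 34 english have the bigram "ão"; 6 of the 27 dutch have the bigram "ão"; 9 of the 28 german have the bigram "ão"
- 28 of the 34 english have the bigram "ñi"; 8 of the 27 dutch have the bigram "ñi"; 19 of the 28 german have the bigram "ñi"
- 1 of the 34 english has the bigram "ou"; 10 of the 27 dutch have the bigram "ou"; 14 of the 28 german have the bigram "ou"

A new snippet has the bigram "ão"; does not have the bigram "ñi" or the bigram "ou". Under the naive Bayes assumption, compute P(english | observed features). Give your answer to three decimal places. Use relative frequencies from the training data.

english: (34/89) × (8/34) × (6/34) × (33/34) ≈ 0.015396
dutch: (27/89) × (6/27) × (19/27) × (17/27) ≈ 0.0298701
german: (28/89) × (9/28) × (9/28) × (14/28) ≈ 0.016252
P(english | x) = 0.015396 / 0.0615181 ≈ 0.250

0.250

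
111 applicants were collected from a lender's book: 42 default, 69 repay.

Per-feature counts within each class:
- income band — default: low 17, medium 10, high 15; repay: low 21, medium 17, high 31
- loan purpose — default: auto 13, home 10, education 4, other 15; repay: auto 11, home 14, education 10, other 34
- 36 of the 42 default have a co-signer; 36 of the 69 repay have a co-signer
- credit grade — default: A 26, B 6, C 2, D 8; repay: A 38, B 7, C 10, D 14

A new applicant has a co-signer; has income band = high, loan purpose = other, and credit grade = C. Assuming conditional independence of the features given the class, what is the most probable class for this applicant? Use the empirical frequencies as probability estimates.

default: (42/111) × (15/42) × (15/42) × (36/42) × (2/42) ≈ 0.0019699
repay: (69/111) × (31/69) × (34/69) × (36/69) × (10/69) ≈ 0.0104057
Highest score → repay.

repay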